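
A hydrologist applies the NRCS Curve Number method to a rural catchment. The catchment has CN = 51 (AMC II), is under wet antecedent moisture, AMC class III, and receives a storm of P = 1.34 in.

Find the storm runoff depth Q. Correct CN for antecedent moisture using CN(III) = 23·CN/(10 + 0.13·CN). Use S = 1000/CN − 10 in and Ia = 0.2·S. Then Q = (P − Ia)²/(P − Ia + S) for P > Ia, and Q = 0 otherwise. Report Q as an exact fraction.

Q = 875627281/16104762150 in ≈ 0.054 in

Wet (AMC III): CN(III) = 23·51/(10 + 0.13·51) = 1173/(1663/100) = 117300/1663 ≈ 70.535
Retention S: 1000/CN − 10 with CN=70.535 → S = 4900/1173 ≈ 4.177 in
Initial abstraction Ia = S/5 = (4900/1173)/5 = 980/1173 ≈ 0.835 in
P − Ia = 1.340 − 0.835 = 29591/58650 ≈ 0.505 in (> 0, runoff occurs)
Runoff Q = (P−Ia)²/(P−Ia+S) = (0.505)²/(0.505+4.177) = 875627281/16104762150 ≈ 0.054 in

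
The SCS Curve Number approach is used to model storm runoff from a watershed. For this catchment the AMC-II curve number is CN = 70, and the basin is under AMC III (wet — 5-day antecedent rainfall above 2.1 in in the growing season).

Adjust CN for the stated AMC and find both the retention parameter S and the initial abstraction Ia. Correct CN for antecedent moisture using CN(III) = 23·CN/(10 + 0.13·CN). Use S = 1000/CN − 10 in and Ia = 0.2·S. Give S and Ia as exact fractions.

Adjust CN=70 to AMC III: 23·70/(10 + 0.13·70) → 1610 ÷ (191/10) = 16100/191 ≈ 84.293
Max retention: S = 1000/(16100/191) − 10 = 300/161 in (≈ 1.863 in)
Initial abstraction Ia = S/5 = (300/161)/5 = 60/161 ≈ 0.373 in

S = 300/161 in ≈ 1.863 in; Ia = 60/161 in ≈ 0.373 in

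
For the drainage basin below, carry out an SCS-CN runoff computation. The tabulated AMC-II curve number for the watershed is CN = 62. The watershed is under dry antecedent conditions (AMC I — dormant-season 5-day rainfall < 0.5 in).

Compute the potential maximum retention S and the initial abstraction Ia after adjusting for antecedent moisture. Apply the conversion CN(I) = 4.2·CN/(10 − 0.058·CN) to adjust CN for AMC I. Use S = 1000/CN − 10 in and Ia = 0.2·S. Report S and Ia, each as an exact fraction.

CN(I) from CN(II)=62: (4.2·62)/(10 − 0.058·62) = 65100/1601 ≈ 40.662
S = 1000/(65100/1601) − 10 = 9500/651 in ≈ 14.593 in
Ia = 0.2S: 0.2·14.593 = 2.919 in (exactly 1900/651)

S = 9500/651 in ≈ 14.593 in; Ia = 1900/651 in ≈ 2.919 in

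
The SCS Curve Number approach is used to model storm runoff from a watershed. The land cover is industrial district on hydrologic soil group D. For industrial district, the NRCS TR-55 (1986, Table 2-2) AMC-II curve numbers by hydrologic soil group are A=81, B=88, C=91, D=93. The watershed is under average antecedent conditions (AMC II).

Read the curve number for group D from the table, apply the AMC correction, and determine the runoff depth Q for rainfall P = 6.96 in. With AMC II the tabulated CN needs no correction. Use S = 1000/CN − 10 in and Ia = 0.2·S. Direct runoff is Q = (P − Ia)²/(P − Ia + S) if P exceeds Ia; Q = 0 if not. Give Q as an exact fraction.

Q = 125326112/20439075 in ≈ 6.132 in

NRCS table: industrial district, soil group D → CN(II) = 93
CN(II) = 93; AMC II needs no correction.
Max retention: S = 1000/93 − 10 = 70/93 in (≈ 0.753 in)
Initial abstraction Ia = S/5 = (70/93)/5 = 14/93 ≈ 0.151 in
Since P=6.960 > Ia=0.151: effective rainfall P−Ia = 15832/2325 in
Q = (15832/2325)²/((15832/2325) + 70/93) = (250652224/5405625)/(17582/2325) = 125326112/20439075 in ≈ 6.132 in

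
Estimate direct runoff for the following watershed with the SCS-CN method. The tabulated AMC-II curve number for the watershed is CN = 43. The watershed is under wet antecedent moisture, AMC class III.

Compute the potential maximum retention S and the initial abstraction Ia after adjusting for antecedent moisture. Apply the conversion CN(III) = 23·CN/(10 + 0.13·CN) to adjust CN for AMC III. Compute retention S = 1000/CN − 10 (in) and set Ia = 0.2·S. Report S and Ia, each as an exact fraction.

CN(III) from CN(II)=43: (23·43)/(10 + 0.13·43) = 98900/1559 ≈ 63.438
Retention S: 1000/CN − 10 with CN=63.438 → S = 5700/989 ≈ 5.763 in
Ia = 0.2·(5700/989) = 1140/989 in ≈ 1.153 in

S = 5700/989 in ≈ 5.763 in; Ia = 1140/989 in ≈ 1.153 in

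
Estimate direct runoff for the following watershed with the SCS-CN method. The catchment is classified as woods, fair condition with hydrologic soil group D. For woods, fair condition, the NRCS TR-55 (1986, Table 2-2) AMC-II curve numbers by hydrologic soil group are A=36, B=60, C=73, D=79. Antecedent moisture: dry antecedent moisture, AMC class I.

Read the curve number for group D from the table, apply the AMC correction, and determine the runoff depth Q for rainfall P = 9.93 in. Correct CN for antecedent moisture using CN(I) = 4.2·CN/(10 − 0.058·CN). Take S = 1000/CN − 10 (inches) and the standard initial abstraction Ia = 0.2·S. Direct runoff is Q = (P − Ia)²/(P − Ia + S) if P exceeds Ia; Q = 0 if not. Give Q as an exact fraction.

Q = 4684991809/935731300 in ≈ 5.007 in

NRCS table: woods, fair condition, soil group D → CN(II) = 79
Adjust CN=79 to AMC I: 4.2·79/(10 − 0.058·79) → (1659/5) ÷ (2709/500) = 7900/129 ≈ 61.240
Retention S: 1000/CN − 10 with CN=61.240 → S = 500/79 ≈ 6.329 in
Initial abstraction Ia = S/5 = (500/79)/5 = 100/79 ≈ 1.266 in
Excess rainfall: 9.930 − 1.266 = 8.664 in; P > Ia so Q > 0
Runoff Q = (P−Ia)²/(P−Ia+S) = (8.664)²/(8.664+6.329) = 4684991809/935731300 ≈ 5.007 in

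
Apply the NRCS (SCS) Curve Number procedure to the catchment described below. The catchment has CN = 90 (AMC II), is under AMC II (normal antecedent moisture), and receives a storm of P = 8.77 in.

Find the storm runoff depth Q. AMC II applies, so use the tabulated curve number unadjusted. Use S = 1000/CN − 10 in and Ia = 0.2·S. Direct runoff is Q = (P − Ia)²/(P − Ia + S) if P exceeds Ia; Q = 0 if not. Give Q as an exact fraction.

Q = 59182249/7823700 in ≈ 7.564 in

AMC II — tabulated CN = 90 applies directly.
Max retention: S = 1000/90 − 10 = 10/9 in (≈ 1.111 in)
Ia = 0.2S: 0.2·1.111 = 0.222 in (exactly 2/9)
Since P=8.770 > Ia=0.222: effective rainfall P−Ia = 7693/900 in
Q = (7693/900)²/((7693/900) + 10/9) = (59182249/810000)/(8693/900) = 59182249/7823700 in ≈ 7.564 in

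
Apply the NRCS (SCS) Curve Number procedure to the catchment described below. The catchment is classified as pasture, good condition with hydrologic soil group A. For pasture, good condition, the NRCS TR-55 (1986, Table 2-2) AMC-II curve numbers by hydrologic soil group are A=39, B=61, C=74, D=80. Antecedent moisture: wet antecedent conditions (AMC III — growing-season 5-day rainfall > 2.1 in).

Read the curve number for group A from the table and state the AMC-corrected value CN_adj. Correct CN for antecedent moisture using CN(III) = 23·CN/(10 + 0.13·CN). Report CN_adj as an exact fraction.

NRCS table: pasture, good condition, soil group A → CN(II) = 39
Wet (AMC III): CN(III) = 23·39/(10 + 0.13·39) = 897/(1507/100) = 89700/1507 ≈ 59.522

CN_adj = 89700/1507 ≈ 59.522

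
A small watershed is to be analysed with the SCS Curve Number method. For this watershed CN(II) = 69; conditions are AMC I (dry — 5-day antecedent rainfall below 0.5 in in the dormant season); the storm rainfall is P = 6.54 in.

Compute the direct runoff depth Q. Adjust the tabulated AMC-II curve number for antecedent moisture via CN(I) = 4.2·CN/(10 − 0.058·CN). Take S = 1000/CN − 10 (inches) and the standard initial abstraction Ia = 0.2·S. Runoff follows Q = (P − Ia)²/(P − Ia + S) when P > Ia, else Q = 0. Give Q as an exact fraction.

Q = 101648105329/79247476350 in ≈ 1.283 in

Dry (AMC I): CN(I) = 4.2·69/(10 − 0.058·69) = (1449/5)/(2999/500) = 144900/2999 ≈ 48.316
S = 1000/(144900/2999) − 10 = 15500/1449 in ≈ 10.697 in
Ia = 0.2S: 0.2·10.697 = 2.139 in (exactly 3100/1449)
Since P=6.540 > Ia=2.139: effective rainfall P−Ia = 318823/72450 in
Q = (318823/72450)²/((318823/72450) + 15500/1449) = (101648105329/5249002500)/(1093823/72450) = 101648105329/79247476350 in ≈ 1.283 in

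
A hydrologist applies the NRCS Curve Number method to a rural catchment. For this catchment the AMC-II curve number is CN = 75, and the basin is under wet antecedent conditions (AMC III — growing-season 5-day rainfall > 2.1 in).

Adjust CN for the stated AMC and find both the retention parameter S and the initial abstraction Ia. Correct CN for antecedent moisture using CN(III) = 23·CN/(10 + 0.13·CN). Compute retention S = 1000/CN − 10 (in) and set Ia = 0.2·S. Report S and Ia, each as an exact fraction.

CN(III) from CN(II)=75: (23·75)/(10 + 0.13·75) = 6900/79 ≈ 87.342
S = 1000/(6900/79) − 10 = 100/69 in ≈ 1.449 in
Ia = 0.2S: 0.2·1.449 = 0.290 in (exactly 20/69)

S = 100/69 in ≈ 1.449 in; Ia = 20/69 in ≈ 0.290 in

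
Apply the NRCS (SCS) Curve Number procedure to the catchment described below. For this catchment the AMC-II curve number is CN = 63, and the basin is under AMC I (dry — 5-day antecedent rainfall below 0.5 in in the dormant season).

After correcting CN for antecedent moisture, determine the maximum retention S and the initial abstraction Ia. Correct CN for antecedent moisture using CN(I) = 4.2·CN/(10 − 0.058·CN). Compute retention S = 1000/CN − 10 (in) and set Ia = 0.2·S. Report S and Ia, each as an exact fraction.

S = 18500/1323 in ≈ 13.983 in; Ia = 3700/1323 in ≈ 2.797 in

Adjust CN=63 to AMC I: 4.2·63/(10 − 0.058·63) → (1323/5) ÷ (3173/500) = 132300/3173 ≈ 41.696
Max retention: S = 1000/(132300/3173) − 10 = 18500/1323 in (≈ 13.983 in)
Ia = 0.2S: 0.2·13.983 = 2.797 in (exactly 3700/1323)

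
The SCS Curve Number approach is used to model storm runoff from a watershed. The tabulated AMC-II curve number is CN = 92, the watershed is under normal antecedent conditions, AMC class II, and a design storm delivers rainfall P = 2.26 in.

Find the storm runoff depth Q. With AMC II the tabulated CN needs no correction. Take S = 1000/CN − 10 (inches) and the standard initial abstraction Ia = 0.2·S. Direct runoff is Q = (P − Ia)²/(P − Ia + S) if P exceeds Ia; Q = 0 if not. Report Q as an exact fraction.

AMC II — tabulated CN = 92 applies directly.
S = 1000/92 − 10 = 20/23 in ≈ 0.870 in
Ia = 0.2·(20/23) = 4/23 in ≈ 0.174 in
Excess rainfall: 2.260 − 0.174 = 2.086 in; P > Ia so Q > 0
Q = (2399/1150)²/((2399/1150) + 20/23) = (5755201/1322500)/(3399/1150) = 5755201/3908850 in ≈ 1.472 in

Q = 5755201/3908850 in ≈ 1.472 in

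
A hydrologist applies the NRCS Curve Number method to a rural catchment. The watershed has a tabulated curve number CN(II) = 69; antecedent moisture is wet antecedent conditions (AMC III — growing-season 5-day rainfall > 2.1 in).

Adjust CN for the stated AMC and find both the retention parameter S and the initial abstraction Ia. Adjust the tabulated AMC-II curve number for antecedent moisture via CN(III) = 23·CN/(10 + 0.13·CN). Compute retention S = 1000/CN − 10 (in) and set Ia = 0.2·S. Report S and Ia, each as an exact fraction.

S = 3100/1587 in ≈ 1.953 in; Ia = 620/1587 in ≈ 0.391 in

Adjust CN=69 to AMC III: 23·69/(10 + 0.13·69) → 1587 ÷ (1897/100) = 158700/1897 ≈ 83.658
Retention S: 1000/CN − 10 with CN=83.658 → S = 3100/1587 ≈ 1.953 in
Initial abstraction Ia = S/5 = (3100/1587)/5 = 620/1587 ≈ 0.391 in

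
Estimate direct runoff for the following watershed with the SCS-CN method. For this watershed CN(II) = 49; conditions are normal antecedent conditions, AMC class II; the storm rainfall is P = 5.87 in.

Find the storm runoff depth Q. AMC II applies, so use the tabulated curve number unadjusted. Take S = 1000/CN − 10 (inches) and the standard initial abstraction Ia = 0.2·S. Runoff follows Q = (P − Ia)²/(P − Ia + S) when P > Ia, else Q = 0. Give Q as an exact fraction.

Q = 344584969/340858700 in ≈ 1.011 in

CN(II) = 49; AMC II needs no correction.
S = 1000/49 − 10 = 510/49 in ≈ 10.408 in
Ia = 0.2S: 0.2·10.408 = 2.082 in (exactly 102/49)
Excess rainfall: 5.870 − 2.082 = 3.788 in; P > Ia so Q > 0
Q: (18563/4900)² ÷ (69563/4900) = 344584969/340858700 in (≈ 1.011 in)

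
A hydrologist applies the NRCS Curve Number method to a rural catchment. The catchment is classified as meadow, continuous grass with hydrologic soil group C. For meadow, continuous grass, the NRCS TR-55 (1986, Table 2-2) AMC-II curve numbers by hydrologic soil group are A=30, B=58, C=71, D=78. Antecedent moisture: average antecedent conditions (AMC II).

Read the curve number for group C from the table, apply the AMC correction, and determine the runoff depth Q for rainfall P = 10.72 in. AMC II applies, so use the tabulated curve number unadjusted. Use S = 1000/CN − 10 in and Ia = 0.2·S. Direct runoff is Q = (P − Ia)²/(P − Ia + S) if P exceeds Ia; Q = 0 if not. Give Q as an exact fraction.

Q = 77246521/11017425 in ≈ 7.011 in

NRCS table: meadow, continuous grass, soil group C → CN(II) = 71
Average conditions: CN = 71 (no AMC adjustment).
S = 1000/71 − 10 = 290/71 in ≈ 4.085 in
Initial abstraction Ia = S/5 = (290/71)/5 = 58/71 ≈ 0.817 in
P − Ia = 10.720 − 0.817 = 17578/1775 ≈ 9.903 in (> 0, runoff occurs)
Q: (17578/1775)² ÷ (24828/1775) = 77246521/11017425 in (≈ 7.011 in)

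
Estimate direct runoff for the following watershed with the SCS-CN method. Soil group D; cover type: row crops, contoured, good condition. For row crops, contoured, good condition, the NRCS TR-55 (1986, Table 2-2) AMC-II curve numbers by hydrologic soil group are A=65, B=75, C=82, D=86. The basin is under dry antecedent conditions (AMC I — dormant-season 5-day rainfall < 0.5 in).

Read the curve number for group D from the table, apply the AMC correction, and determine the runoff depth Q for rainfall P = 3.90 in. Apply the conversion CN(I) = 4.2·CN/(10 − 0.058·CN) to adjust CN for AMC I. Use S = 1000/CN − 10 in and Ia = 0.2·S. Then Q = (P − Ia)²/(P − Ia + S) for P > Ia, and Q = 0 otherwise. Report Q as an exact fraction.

NRCS table: row crops, contoured, good condition, soil group D → CN(II) = 86
Adjust CN=86 to AMC I: 4.2·86/(10 − 0.058·86) → (1806/5) ÷ (1253/250) = 12900/179 ≈ 72.067
S = 1000/(12900/179) − 10 = 500/129 in ≈ 3.876 in
Ia = 0.2·(500/129) = 100/129 in ≈ 0.775 in
Excess rainfall: 3.900 − 0.775 = 3.125 in; P > Ia so Q > 0
Q: (4031/1290)² ÷ (9031/1290) = 16248961/11649990 in (≈ 1.395 in)

Q = 16248961/11649990 in ≈ 1.395 in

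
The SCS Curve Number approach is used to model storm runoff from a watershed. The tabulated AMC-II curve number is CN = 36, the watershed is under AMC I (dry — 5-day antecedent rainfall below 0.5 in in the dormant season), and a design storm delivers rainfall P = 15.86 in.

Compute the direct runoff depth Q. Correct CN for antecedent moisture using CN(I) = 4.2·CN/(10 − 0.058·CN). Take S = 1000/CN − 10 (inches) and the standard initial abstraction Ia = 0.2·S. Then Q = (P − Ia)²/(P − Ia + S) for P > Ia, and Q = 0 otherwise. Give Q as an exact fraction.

Adjust CN=36 to AMC I: 4.2·36/(10 − 0.058·36) → (756/5) ÷ (989/125) = 18900/989 ≈ 19.110
S = 1000/(18900/989) − 10 = 8000/189 in ≈ 42.328 in
Initial abstraction Ia = S/5 = (8000/189)/5 = 1600/189 ≈ 8.466 in
Since P=15.860 > Ia=8.466: effective rainfall P−Ia = 69877/9450 in
Q = (69877/9450)²/((69877/9450) + 8000/189) = (4882795129/89302500)/(469877/9450) = 4882795129/4440337650 in ≈ 1.100 in

Q = 4882795129/4440337650 in ≈ 1.100 in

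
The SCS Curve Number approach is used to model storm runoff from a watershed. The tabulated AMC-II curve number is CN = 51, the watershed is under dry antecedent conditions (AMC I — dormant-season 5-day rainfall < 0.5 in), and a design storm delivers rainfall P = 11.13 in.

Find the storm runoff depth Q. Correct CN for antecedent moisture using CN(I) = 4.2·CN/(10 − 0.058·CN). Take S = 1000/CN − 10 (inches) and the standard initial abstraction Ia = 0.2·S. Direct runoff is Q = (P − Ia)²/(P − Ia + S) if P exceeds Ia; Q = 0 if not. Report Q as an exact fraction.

Adjust CN=51 to AMC I: 4.2·51/(10 − 0.058·51) → (1071/5) ÷ (3521/500) = 15300/503 ≈ 30.417
Retention S: 1000/CN − 10 with CN=30.417 → S = 3500/153 ≈ 22.876 in
Ia = 0.2S: 0.2·22.876 = 4.575 in (exactly 700/153)
P − Ia = 11.130 − 4.575 = 100289/15300 ≈ 6.555 in (> 0, runoff occurs)
Q = (100289/15300)²/((100289/15300) + 3500/153) = (10057883521/234090000)/(450289/15300) = 1436840503/984203100 in ≈ 1.460 in

Q = 1436840503/984203100 in ≈ 1.460 in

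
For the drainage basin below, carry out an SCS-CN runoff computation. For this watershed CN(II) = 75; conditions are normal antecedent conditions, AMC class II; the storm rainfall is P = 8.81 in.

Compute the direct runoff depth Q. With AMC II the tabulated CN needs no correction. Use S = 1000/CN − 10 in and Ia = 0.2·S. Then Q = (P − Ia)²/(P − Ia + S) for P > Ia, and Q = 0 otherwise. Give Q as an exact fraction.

CN(II) = 75; AMC II needs no correction.
S = 1000/75 − 10 = 10/3 in ≈ 3.333 in
Initial abstraction Ia = S/5 = (10/3)/5 = 2/3 ≈ 0.667 in
P − Ia = 8.810 − 0.667 = 2443/300 ≈ 8.143 in (> 0, runoff occurs)
Q: (2443/300)² ÷ (3443/300) = 5968249/1032900 in (≈ 5.778 in)

Q = 5968249/1032900 in ≈ 5.778 in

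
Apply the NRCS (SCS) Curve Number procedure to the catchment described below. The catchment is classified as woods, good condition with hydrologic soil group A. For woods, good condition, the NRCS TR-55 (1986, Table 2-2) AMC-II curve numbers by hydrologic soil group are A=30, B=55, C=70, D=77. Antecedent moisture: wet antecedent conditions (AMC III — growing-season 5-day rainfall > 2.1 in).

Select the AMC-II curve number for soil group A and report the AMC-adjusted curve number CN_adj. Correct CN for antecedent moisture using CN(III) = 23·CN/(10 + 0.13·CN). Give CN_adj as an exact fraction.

CN_adj = 6900/139 ≈ 49.640

NRCS table: woods, good condition, soil group A → CN(II) = 30
Adjust CN=30 to AMC III: 23·30/(10 + 0.13·30) → 690 ÷ (139/10) = 6900/139 ≈ 49.640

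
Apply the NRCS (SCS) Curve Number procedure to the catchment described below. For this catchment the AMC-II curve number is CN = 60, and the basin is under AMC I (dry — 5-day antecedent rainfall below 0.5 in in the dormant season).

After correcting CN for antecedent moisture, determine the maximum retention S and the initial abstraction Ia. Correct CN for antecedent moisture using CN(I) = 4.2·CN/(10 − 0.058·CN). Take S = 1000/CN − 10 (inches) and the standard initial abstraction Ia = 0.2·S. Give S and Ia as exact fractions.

S = 1000/63 in ≈ 15.873 in; Ia = 200/63 in ≈ 3.175 in

CN(I) from CN(II)=60: (4.2·60)/(10 − 0.058·60) = 6300/163 ≈ 38.650
S = 1000/(6300/163) − 10 = 1000/63 in ≈ 15.873 in
Ia = 0.2·(1000/63) = 200/63 in ≈ 3.175 in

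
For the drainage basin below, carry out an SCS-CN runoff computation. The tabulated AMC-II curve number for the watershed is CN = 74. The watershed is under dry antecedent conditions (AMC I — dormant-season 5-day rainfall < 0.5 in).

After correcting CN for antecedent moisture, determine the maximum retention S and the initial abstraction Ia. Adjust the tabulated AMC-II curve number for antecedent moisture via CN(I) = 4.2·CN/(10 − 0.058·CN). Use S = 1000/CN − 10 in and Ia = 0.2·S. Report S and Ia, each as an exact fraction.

S = 6500/777 in ≈ 8.366 in; Ia = 1300/777 in ≈ 1.673 in

Dry (AMC I): CN(I) = 4.2·74/(10 − 0.058·74) = (1554/5)/(1427/250) = 77700/1427 ≈ 54.450
S = 1000/(77700/1427) − 10 = 6500/777 in ≈ 8.366 in
Ia = 0.2·(6500/777) = 1300/777 in ≈ 1.673 in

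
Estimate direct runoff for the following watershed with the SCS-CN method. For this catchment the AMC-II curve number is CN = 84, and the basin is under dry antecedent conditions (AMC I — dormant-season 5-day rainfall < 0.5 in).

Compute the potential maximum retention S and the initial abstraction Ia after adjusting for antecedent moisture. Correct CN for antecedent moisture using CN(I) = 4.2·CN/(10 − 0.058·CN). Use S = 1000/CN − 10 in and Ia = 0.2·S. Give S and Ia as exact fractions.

CN(I) from CN(II)=84: (4.2·84)/(10 − 0.058·84) = 44100/641 ≈ 68.799
Max retention: S = 1000/(44100/641) − 10 = 2000/441 in (≈ 4.535 in)
Ia = 0.2S: 0.2·4.535 = 0.907 in (exactly 400/441)

S = 2000/441 in ≈ 4.535 in; Ia = 400/441 in ≈ 0.907 in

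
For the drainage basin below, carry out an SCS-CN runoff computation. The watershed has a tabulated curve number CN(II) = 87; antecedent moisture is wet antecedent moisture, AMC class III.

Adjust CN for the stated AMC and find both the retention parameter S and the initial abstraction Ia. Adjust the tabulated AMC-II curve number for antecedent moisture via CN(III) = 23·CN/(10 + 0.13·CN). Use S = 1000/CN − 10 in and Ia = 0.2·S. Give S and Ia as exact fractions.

Adjust CN=87 to AMC III: 23·87/(10 + 0.13·87) → 2001 ÷ (2131/100) = 200100/2131 ≈ 93.900
S = 1000/(200100/2131) − 10 = 1300/2001 in ≈ 0.650 in
Initial abstraction Ia = S/5 = (1300/2001)/5 = 260/2001 ≈ 0.130 in

S = 1300/2001 in ≈ 0.650 in; Ia = 260/2001 in ≈ 0.130 in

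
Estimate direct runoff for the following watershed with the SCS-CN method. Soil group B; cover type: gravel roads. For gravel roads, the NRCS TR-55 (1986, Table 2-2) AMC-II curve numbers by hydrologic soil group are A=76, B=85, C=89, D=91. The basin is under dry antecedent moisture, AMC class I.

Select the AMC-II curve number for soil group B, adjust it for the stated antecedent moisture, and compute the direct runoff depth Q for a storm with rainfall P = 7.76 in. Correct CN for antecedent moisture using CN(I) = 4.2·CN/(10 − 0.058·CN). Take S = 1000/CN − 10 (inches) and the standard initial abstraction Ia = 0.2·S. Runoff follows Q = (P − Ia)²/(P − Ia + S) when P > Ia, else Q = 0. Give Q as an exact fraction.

Q = 211891698/49215425 in ≈ 4.305 in

NRCS table: gravel roads, soil group B → CN(II) = 85
CN(I) from CN(II)=85: (4.2·85)/(10 − 0.058·85) = 11900/169 ≈ 70.414
Max retention: S = 1000/(11900/169) − 10 = 500/119 in (≈ 4.202 in)
Initial abstraction Ia = S/5 = (500/119)/5 = 100/119 ≈ 0.840 in
Excess rainfall: 7.760 − 0.840 = 6.920 in; P > Ia so Q > 0
Q = (20586/2975)²/((20586/2975) + 500/119) = (423783396/8850625)/(33086/2975) = 211891698/49215425 in ≈ 4.305 in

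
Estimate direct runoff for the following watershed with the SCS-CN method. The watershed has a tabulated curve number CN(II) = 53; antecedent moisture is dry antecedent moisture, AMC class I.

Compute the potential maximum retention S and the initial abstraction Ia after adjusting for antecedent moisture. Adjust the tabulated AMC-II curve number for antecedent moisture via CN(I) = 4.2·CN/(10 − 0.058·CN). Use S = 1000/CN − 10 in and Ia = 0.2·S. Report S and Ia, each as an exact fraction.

Adjust CN=53 to AMC I: 4.2·53/(10 − 0.058·53) → (1113/5) ÷ (3463/500) = 111300/3463 ≈ 32.140
Retention S: 1000/CN − 10 with CN=32.140 → S = 23500/1113 ≈ 21.114 in
Ia = 0.2·(23500/1113) = 4700/1113 in ≈ 4.223 in

S = 23500/1113 in ≈ 21.114 in; Ia = 4700/1113 in ≈ 4.223 in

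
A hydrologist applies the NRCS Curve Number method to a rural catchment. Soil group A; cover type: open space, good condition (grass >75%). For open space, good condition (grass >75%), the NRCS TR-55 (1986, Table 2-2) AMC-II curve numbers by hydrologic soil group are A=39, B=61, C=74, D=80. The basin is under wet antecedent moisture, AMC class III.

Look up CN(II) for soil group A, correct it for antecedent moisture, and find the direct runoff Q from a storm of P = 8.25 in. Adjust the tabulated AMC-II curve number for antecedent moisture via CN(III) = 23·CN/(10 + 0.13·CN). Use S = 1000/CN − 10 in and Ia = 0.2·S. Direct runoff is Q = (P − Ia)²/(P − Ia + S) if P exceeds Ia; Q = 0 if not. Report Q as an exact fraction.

Q = 611127841/176246148 in ≈ 3.467 in

NRCS table: open space, good condition (grass >75%), soil group A → CN(II) = 39
Adjust CN=39 to AMC III: 23·39/(10 + 0.13·39) → 897 ÷ (1507/100) = 89700/1507 ≈ 59.522
Retention S: 1000/CN − 10 with CN=59.522 → S = 6100/897 ≈ 6.800 in
Ia = 0.2·(6100/897) = 1220/897 in ≈ 1.360 in
Excess rainfall: 8.250 − 1.360 = 6.890 in; P > Ia so Q > 0
Runoff Q = (P−Ia)²/(P−Ia+S) = (6.890)²/(6.890+6.800) = 611127841/176246148 ≈ 3.467 in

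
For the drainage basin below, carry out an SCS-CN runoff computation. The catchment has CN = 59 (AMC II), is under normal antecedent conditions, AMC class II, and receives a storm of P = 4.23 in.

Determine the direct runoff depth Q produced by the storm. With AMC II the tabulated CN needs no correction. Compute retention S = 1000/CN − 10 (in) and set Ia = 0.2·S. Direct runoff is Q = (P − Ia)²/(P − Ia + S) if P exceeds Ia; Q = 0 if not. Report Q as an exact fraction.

CN(II) = 59; AMC II needs no correction.
Retention S: 1000/CN − 10 with CN=59.000 → S = 410/59 ≈ 6.949 in
Initial abstraction Ia = S/5 = (410/59)/5 = 82/59 ≈ 1.390 in
Excess rainfall: 4.230 − 1.390 = 2.840 in; P > Ia so Q > 0
Q = (16757/5900)²/((16757/5900) + 410/59) = (280797049/34810000)/(57757/5900) = 280797049/340766300 in ≈ 0.824 in

Q = 280797049/340766300 in ≈ 0.824 in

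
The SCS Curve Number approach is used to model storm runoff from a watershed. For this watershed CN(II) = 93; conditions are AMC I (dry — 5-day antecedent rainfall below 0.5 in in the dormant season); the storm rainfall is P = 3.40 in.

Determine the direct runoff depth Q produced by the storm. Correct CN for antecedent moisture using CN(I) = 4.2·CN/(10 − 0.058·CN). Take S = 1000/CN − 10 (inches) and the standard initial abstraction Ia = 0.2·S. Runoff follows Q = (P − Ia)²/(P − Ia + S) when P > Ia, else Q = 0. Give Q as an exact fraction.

Q = 18003049/9406485 in ≈ 1.914 in

Dry (AMC I): CN(I) = 4.2·93/(10 − 0.058·93) = (1953/5)/(2303/500) = 27900/329 ≈ 84.802
Max retention: S = 1000/(27900/329) − 10 = 500/279 in (≈ 1.792 in)
Ia = 0.2S: 0.2·1.792 = 0.358 in (exactly 100/279)
Since P=3.400 > Ia=0.358: effective rainfall P−Ia = 4243/1395 in
Q = (4243/1395)²/((4243/1395) + 500/279) = (18003049/1946025)/(6743/1395) = 18003049/9406485 in ≈ 1.914 in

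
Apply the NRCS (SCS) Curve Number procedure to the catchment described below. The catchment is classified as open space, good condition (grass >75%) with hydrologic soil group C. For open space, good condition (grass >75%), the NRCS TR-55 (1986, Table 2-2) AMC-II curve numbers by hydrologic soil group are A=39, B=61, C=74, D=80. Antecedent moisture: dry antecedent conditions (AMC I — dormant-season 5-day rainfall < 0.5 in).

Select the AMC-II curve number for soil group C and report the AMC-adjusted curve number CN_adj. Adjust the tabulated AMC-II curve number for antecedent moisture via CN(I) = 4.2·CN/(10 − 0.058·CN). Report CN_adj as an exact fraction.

CN_adj = 77700/1427 ≈ 54.450

NRCS table: open space, good condition (grass >75%), soil group C → CN(II) = 74
CN(I) from CN(II)=74: (4.2·74)/(10 − 0.058·74) = 77700/1427 ≈ 54.450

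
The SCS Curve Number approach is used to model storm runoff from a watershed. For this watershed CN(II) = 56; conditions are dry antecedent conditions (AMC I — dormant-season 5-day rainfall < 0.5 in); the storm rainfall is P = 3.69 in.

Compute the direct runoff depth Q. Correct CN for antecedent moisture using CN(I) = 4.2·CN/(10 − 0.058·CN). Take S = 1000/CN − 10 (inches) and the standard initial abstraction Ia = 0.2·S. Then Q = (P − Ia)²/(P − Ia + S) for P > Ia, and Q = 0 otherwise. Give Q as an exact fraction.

CN(I) from CN(II)=56: (4.2·56)/(10 − 0.058·56) = 7350/211 ≈ 34.834
Max retention: S = 1000/(7350/211) − 10 = 2750/147 in (≈ 18.707 in)
Ia = 0.2S: 0.2·18.707 = 3.741 in (exactly 550/147)
P = 3.690 ≤ Ia = 3.741 in: entire storm abstracted, Q = 0.

Q = 0 in ≈ 0.000 in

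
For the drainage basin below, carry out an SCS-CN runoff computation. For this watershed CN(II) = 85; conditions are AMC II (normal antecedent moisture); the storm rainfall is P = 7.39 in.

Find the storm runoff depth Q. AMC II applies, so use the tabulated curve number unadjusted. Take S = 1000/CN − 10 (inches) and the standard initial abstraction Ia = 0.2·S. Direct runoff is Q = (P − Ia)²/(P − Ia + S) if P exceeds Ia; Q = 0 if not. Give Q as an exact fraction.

CN(II) = 85; AMC II needs no correction.
Retention S: 1000/CN − 10 with CN=85.000 → S = 30/17 ≈ 1.765 in
Initial abstraction Ia = S/5 = (30/17)/5 = 6/17 ≈ 0.353 in
Excess rainfall: 7.390 − 0.353 = 7.037 in; P > Ia so Q > 0
Q = (11963/1700)²/((11963/1700) + 30/17) = (143113369/2890000)/(14963/1700) = 143113369/25437100 in ≈ 5.626 in

Q = 143113369/25437100 in ≈ 5.626 in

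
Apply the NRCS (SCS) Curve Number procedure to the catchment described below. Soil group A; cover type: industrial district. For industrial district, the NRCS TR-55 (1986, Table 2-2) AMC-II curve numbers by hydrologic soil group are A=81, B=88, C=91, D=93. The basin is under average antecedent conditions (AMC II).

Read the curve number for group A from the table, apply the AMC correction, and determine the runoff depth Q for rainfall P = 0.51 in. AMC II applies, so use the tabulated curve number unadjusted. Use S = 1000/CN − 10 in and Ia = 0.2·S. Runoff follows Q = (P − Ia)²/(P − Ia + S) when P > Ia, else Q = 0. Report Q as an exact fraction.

NRCS table: industrial district, soil group A → CN(II) = 81
Average conditions: CN = 81 (no AMC adjustment).
S = 1000/81 − 10 = 190/81 in ≈ 2.346 in
Ia = 0.2S: 0.2·2.346 = 0.469 in (exactly 38/81)
Excess rainfall: 0.510 − 0.469 = 0.041 in; P > Ia so Q > 0
Q = (331/8100)²/((331/8100) + 190/81) = (109561/65610000)/(19331/8100) = 109561/156581100 in ≈ 0.001 in

Q = 109561/156581100 in ≈ 0.001 in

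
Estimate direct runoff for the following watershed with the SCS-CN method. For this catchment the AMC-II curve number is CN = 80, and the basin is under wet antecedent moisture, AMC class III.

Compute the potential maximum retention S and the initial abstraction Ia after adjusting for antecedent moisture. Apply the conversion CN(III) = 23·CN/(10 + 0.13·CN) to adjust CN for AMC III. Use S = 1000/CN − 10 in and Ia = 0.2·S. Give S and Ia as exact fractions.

Adjust CN=80 to AMC III: 23·80/(10 + 0.13·80) → 1840 ÷ (102/5) = 4600/51 ≈ 90.196
Retention S: 1000/CN − 10 with CN=90.196 → S = 25/23 ≈ 1.087 in
Ia = 0.2·(25/23) = 5/23 in ≈ 0.217 in

S = 25/23 in ≈ 1.087 in; Ia = 5/23 in ≈ 0.217 in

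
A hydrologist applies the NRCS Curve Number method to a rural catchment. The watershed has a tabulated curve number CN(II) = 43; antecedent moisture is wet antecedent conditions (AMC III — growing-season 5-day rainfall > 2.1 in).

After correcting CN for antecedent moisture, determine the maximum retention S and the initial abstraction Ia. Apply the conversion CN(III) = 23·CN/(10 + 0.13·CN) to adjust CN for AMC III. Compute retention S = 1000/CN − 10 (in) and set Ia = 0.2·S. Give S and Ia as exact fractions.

Wet (AMC III): CN(III) = 23·43/(10 + 0.13·43) = 989/(1559/100) = 98900/1559 ≈ 63.438
Max retention: S = 1000/(98900/1559) − 10 = 5700/989 in (≈ 5.763 in)
Ia = 0.2·(5700/989) = 1140/989 in ≈ 1.153 in

S = 5700/989 in ≈ 5.763 in; Ia = 1140/989 in ≈ 1.153 in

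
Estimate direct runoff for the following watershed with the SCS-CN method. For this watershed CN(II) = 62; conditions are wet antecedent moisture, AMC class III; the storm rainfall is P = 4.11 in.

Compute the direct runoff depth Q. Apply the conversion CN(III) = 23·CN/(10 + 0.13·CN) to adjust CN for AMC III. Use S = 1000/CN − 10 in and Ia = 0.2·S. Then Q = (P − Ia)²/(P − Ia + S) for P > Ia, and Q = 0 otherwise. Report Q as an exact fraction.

Q = 65046931849/31731565900 in ≈ 2.050 in

Adjust CN=62 to AMC III: 23·62/(10 + 0.13·62) → 1426 ÷ (903/50) = 71300/903 ≈ 78.959
Retention S: 1000/CN − 10 with CN=78.959 → S = 1900/713 ≈ 2.665 in
Ia = 0.2·(1900/713) = 380/713 in ≈ 0.533 in
P − Ia = 4.110 − 0.533 = 255043/71300 ≈ 3.577 in (> 0, runoff occurs)
Runoff Q = (P−Ia)²/(P−Ia+S) = (3.577)²/(3.577+2.665) = 65046931849/31731565900 ≈ 2.050 in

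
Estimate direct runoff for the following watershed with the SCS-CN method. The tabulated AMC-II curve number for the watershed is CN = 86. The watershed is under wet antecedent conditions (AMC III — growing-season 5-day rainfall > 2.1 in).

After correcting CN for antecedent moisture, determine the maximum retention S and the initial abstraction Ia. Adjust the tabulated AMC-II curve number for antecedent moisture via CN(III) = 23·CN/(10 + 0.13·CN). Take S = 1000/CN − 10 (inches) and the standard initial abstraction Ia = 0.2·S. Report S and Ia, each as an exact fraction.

S = 700/989 in ≈ 0.708 in; Ia = 140/989 in ≈ 0.142 in

Adjust CN=86 to AMC III: 23·86/(10 + 0.13·86) → 1978 ÷ (1059/50) = 98900/1059 ≈ 93.390
S = 1000/(98900/1059) − 10 = 700/989 in ≈ 0.708 in
Ia = 0.2·(700/989) = 140/989 in ≈ 0.142 in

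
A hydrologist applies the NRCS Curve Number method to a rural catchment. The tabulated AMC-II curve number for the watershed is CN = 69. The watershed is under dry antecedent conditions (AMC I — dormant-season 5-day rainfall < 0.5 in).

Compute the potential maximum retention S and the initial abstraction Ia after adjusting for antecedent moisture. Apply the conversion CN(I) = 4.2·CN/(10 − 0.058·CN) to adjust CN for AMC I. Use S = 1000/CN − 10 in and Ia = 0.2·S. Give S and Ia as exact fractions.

Adjust CN=69 to AMC I: 4.2·69/(10 − 0.058·69) → (1449/5) ÷ (2999/500) = 144900/2999 ≈ 48.316
Retention S: 1000/CN − 10 with CN=48.316 → S = 15500/1449 ≈ 10.697 in
Ia = 0.2S: 0.2·10.697 = 2.139 in (exactly 3100/1449)

S = 15500/1449 in ≈ 10.697 in; Ia = 3100/1449 in ≈ 2.139 in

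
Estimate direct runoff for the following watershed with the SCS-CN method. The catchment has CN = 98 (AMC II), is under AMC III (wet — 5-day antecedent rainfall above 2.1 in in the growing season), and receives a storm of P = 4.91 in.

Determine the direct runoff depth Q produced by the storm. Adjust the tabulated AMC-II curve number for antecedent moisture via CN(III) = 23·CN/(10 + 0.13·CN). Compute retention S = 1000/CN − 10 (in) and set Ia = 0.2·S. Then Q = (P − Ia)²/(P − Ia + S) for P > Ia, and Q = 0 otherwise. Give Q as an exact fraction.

Wet (AMC III): CN(III) = 23·98/(10 + 0.13·98) = 2254/(1137/50) = 112700/1137 ≈ 99.120
Retention S: 1000/CN − 10 with CN=99.120 → S = 100/1127 ≈ 0.089 in
Ia = 0.2S: 0.2·0.089 = 0.018 in (exactly 20/1127)
Excess rainfall: 4.910 − 0.018 = 4.892 in; P > Ia so Q > 0
Q: (551357/112700)² ÷ (561357/112700) = 303994541449/63264933900 in (≈ 4.805 in)

Q = 303994541449/63264933900 in ≈ 4.805 in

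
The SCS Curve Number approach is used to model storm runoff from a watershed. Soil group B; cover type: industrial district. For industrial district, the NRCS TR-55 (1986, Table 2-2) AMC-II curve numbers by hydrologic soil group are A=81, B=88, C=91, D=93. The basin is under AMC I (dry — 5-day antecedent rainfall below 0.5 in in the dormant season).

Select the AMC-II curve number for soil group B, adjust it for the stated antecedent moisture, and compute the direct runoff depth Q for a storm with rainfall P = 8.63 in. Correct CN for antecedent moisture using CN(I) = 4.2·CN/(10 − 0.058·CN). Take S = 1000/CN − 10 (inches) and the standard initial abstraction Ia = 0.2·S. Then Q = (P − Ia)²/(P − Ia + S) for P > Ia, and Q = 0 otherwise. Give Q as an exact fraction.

Q = 3776225401/665672700 in ≈ 5.673 in

NRCS table: industrial district, soil group B → CN(II) = 88
CN(I) from CN(II)=88: (4.2·88)/(10 − 0.058·88) = 3850/51 ≈ 75.490
Retention S: 1000/CN − 10 with CN=75.490 → S = 250/77 ≈ 3.247 in
Initial abstraction Ia = S/5 = (250/77)/5 = 50/77 ≈ 0.649 in
Excess rainfall: 8.630 − 0.649 = 7.981 in; P > Ia so Q > 0
Q: (61451/7700)² ÷ (86451/7700) = 3776225401/665672700 in (≈ 5.673 in)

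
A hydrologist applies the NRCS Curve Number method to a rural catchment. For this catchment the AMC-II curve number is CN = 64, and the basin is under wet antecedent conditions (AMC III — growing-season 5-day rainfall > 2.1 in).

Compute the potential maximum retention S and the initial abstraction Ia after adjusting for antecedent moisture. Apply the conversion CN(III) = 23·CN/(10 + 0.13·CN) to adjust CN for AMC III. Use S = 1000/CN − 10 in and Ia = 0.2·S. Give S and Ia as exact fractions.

S = 225/92 in ≈ 2.446 in; Ia = 45/92 in ≈ 0.489 in

Adjust CN=64 to AMC III: 23·64/(10 + 0.13·64) → 1472 ÷ (458/25) = 18400/229 ≈ 80.349
Retention S: 1000/CN − 10 with CN=80.349 → S = 225/92 ≈ 2.446 in
Ia = 0.2·(225/92) = 45/92 in ≈ 0.489 in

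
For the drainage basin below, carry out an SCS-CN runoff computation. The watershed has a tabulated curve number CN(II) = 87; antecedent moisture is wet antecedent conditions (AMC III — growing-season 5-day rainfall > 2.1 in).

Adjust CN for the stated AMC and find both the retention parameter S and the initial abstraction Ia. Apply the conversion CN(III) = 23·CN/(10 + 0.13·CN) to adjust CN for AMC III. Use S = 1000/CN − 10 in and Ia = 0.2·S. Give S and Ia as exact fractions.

S = 1300/2001 in ≈ 0.650 in; Ia = 260/2001 in ≈ 0.130 in

CN(III) from CN(II)=87: (23·87)/(10 + 0.13·87) = 200100/2131 ≈ 93.900
Retention S: 1000/CN − 10 with CN=93.900 → S = 1300/2001 ≈ 0.650 in
Ia = 0.2S: 0.2·0.650 = 0.130 in (exactly 260/2001)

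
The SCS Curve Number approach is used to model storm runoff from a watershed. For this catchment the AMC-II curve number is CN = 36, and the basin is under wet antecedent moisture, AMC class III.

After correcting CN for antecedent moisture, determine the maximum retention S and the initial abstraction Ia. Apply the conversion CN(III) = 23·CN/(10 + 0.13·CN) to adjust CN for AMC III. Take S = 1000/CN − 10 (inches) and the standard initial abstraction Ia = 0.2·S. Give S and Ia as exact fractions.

S = 1600/207 in ≈ 7.729 in; Ia = 320/207 in ≈ 1.546 in

CN(III) from CN(II)=36: (23·36)/(10 + 0.13·36) = 20700/367 ≈ 56.403
S = 1000/(20700/367) − 10 = 1600/207 in ≈ 7.729 in
Initial abstraction Ia = S/5 = (1600/207)/5 = 320/207 ≈ 1.546 in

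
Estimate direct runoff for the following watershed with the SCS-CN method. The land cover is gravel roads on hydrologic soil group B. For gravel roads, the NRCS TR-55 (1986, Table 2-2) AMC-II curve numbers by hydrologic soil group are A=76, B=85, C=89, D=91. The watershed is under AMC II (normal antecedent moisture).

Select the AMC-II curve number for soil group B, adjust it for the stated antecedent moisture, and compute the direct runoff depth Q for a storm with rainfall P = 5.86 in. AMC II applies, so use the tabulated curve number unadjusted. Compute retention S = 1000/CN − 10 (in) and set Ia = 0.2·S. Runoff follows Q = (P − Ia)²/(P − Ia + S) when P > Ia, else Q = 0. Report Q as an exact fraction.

Q = 21911761/5253850 in ≈ 4.171 in

NRCS table: gravel roads, soil group B → CN(II) = 85
AMC II — tabulated CN = 85 applies directly.
S = 1000/85 − 10 = 30/17 in ≈ 1.765 in
Ia = 0.2·(30/17) = 6/17 in ≈ 0.353 in
Excess rainfall: 5.860 − 0.353 = 5.507 in; P > Ia so Q > 0
Q = (4681/850)²/((4681/850) + 30/17) = (21911761/722500)/(6181/850) = 21911761/5253850 in ≈ 4.171 in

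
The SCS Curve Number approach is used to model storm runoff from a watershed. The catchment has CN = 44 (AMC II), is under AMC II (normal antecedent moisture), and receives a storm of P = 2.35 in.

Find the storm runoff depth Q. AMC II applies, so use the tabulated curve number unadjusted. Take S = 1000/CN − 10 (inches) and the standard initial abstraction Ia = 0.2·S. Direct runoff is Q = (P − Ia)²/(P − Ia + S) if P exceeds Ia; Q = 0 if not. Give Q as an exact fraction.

Q = 0 in ≈ 0.000 in

CN(II) = 44; AMC II needs no correction.
Max retention: S = 1000/44 − 10 = 140/11 in (≈ 12.727 in)
Initial abstraction Ia = S/5 = (140/11)/5 = 28/11 ≈ 2.545 in
P = 2.350 ≤ Ia = 2.545 in: entire storm abstracted, Q = 0.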